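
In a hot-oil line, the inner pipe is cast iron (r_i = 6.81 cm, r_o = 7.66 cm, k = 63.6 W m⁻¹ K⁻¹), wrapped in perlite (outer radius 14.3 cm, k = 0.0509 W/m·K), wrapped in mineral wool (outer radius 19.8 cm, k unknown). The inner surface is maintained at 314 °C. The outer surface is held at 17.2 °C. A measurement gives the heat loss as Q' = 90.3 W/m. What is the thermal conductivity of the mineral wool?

ΣR = ΔT/Q' = |314 − 17.2|/90.3 = 3.287 m·K/W
Known resistances:
  R'_cast iron = ln(0.0766/0.0681)/(2πk) = 0.1176/(2π·63.6) = 2.943×10^-4 m·K/W
  R'_perlite = ln(0.143/0.0766)/(2πk) = 0.6242/(2π·0.0509) = 1.952 m·K/W
R_mineral wool = ΣR − ΣR_known = 3.287 − 1.952 = 1.335 m·K/W
ln(r₂/r₁)/(2πk) = 1.335 ⇒ k = 0.3254/(2π·1.335) = 0.0388 W/m·K

k = 0.0388 W/m·K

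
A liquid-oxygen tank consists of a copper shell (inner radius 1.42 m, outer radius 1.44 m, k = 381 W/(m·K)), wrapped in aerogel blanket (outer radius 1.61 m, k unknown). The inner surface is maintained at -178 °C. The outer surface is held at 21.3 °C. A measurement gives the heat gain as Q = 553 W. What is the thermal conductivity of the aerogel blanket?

ΣR = ΔT/Q = |-178 − 21.3|/553 = 0.3604 K/W
Known resistances:
  R_copper = (1/1.42 − 1/1.44)/(4πk) = 0.009781/(4π·381) = 2.043×10^-6 K/W
R_aerogel blanket = ΣR − ΣR_known = 0.3604 − 2.043×10^-6 = 0.3604 K/W
(1/r₁−1/r₂)/(4πk) = 0.3604 ⇒ k = 0.07333/(4π·0.3604) = 0.0162 W/m·K

k = 0.0162 W/m·K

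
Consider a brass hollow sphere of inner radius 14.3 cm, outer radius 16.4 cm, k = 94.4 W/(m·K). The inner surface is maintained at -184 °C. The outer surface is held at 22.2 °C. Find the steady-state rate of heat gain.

Q = 4πk·ΔT/(1/r₁ − 1/r₂) = 4π × 94.4 × 206.2 / (1/0.143 − 1/0.164) = 2.73×10^5 W

Q = 273 kW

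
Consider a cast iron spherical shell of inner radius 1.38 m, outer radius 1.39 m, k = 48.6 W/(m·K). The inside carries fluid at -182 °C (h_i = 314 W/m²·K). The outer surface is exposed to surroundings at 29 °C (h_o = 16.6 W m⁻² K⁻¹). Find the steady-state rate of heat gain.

Q = 80.4 kW

Series thermal resistances, inner to outer:
  R_conv,in = 1/(4πr²h) = 1/(4π·1.38²·314) = 1.331×10^-4 K/W
  R_cast iron = (1/1.38 − 1/1.39)/(4πk) = 0.005213/(4π·48.6) = 8.536×10^-6 K/W
  R_conv,out = 1/(4πr²h) = 1/(4π·1.39²·16.6) = 0.002481 K/W
ΣR = 1.331×10^-4 + 8.536×10^-6 + 0.002481 = 0.002623 K/W
Q = ΔT/ΣR = (-182 °C − 29 °C)/0.002623 = -80400 W
(Negative Q ⇒ heat flows inward; heat gain = 80400 W.)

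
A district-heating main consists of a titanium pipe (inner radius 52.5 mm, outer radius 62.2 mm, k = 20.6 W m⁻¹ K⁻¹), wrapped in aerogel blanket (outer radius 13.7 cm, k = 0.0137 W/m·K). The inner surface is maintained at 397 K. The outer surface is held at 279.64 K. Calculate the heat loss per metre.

Q' = 12.8 W/m

Resistance network (inner→outer):
  R'_titanium = ln(0.0622/0.0525)/(2πk) = 0.1695/(2π·20.6) = 0.001310 m·K/W
  R'_aerogel blanket = ln(0.137/0.0622)/(2πk) = 0.7896/(2π·0.0137) = 9.173 m·K/W
ΣR = 0.001310 + 9.173 = 9.174 m·K/W
Q' = ΔT/ΣR = (397 K − 279.64 K)/9.174 = 12.8 W/m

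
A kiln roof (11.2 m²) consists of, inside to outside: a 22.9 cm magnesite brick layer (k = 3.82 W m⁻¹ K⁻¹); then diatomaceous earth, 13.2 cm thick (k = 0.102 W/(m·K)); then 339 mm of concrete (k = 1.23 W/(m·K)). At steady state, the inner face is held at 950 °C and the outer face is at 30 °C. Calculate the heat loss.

Series thermal resistances, inner to outer:
  R_magnesite brick = L/(kA) = 0.229/(3.82·11.2) = 0.005352 K/W
  R_diatomaceous earth = L/(kA) = 0.132/(0.102·11.2) = 0.1155 K/W
  R_concrete = L/(kA) = 0.339/(1.23·11.2) = 0.02461 K/W
ΣR = 0.005352 + 0.1155 + 0.02461 = 0.1455 K/W
Q = ΔT/ΣR = (950 °C − 30 °C)/0.1455 = 6320 W

Q = 6.32 kW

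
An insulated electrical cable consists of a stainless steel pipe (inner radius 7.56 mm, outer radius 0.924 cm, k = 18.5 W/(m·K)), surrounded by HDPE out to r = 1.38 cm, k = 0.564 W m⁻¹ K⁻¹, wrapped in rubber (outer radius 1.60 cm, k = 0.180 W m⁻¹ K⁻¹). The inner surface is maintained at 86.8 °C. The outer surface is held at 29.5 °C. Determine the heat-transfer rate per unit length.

Q' = 233 W/m

Series thermal resistances, inner to outer:
  R'_stainless steel = ln(0.00924/0.00756)/(2πk) = 0.2007/(2π·18.5) = 0.001726 m·K/W
  R'_HDPE = ln(0.0138/0.00924)/(2πk) = 0.4011/(2π·0.564) = 0.1132 m·K/W
  R'_rubber = ln(0.0160/0.0138)/(2πk) = 0.1479/(2π·0.180) = 0.1308 m·K/W
ΣR = 0.001726 + 0.1132 + 0.1308 = 0.2457 m·K/W
Q' = ΔT/ΣR = (86.8 °C − 29.5 °C)/0.2457 = 233 W/m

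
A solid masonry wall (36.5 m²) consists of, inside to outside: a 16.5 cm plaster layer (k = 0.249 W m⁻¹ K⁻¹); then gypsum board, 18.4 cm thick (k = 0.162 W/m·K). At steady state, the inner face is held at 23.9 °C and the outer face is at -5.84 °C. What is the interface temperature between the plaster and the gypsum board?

T = 12.9 °C

Series thermal resistances, inner to outer:
  R_plaster = L/(kA) = 0.165/(0.249·36.5) = 0.01815 K/W
  R_gypsum board = L/(kA) = 0.184/(0.162·36.5) = 0.03112 K/W
ΣR = 0.01815 + 0.03112 = 0.04927 K/W
Q = ΔT/ΣR = (23.9 °C − -5.84 °C)/0.04927 = 603.6 W
From the inner boundary to the plaster/gypsum board interface, ΣR_partial = 0.01815 K/W.
T_interface = T_in − Q·ΣR_partial = 23.9 °C − (603.6)(0.01815) = 12.9 °C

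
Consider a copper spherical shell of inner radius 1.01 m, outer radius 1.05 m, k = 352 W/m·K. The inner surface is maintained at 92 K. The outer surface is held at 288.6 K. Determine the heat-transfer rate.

Q = 23100 kW

Q = 4πk·ΔT/(1/r₁ − 1/r₂) = 4π × 352 × 196.6 / (1/1.01 − 1/1.05) = 2.31×10^7 W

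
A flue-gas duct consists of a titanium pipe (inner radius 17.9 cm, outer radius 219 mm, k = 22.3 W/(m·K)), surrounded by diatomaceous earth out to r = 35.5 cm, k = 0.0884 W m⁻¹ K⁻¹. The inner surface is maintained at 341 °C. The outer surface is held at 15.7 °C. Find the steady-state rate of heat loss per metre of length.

Q' = 373 W/m

Treat each layer as a resistance in series:
  R'_titanium = ln(0.219/0.179)/(2πk) = 0.2017/(2π·22.3) = 0.001439 m·K/W
  R'_diatomaceous earth = ln(0.355/0.219)/(2πk) = 0.4830/(2π·0.0884) = 0.8697 m·K/W
ΣR = 0.001439 + 0.8697 = 0.8711 m·K/W
Q' = ΔT/ΣR = (341 °C − 15.7 °C)/0.8711 = 373 W/m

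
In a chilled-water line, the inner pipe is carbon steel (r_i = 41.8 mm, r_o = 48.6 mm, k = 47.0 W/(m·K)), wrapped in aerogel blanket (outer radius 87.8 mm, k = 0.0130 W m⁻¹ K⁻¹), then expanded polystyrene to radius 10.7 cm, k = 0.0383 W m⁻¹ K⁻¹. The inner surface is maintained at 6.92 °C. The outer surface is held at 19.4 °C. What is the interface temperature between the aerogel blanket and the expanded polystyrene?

T = 18.1 °C

Series thermal resistances, inner to outer:
  R'_carbon steel = ln(0.0486/0.0418)/(2πk) = 0.1507/(2π·47.0) = 5.104×10^-4 m·K/W
  R'_aerogel blanket = ln(0.0878/0.0486)/(2πk) = 0.5914/(2π·0.0130) = 7.241 m·K/W
  R'_expanded polystyrene = ln(0.107/0.0878)/(2πk) = 0.1978/(2π·0.0383) = 0.8218 m·K/W
ΣR = 5.104×10^-4 + 7.241 + 0.8218 = 8.063 m·K/W
Q' = ΔT/ΣR = (6.92 °C − 19.4 °C)/8.063 = -1.548 W/m
From the inner boundary to the aerogel blanket/expanded polystyrene interface, ΣR_partial = 7.242 m·K/W.
T_interface = T_in − Q'·ΣR_partial = 6.92 °C − (-1.548)(7.242) = 18.1 °C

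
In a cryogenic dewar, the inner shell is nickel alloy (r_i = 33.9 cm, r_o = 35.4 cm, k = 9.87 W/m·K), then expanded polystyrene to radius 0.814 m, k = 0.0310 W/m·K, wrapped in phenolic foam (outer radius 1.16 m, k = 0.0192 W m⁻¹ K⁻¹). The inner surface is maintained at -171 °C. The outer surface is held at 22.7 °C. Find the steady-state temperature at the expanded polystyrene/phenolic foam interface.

Treat each layer as a resistance in series:
  R_nickel alloy = (1/0.339 − 1/0.354)/(4πk) = 0.1250/(4π·9.87) = 0.001008 K/W
  R_expanded polystyrene = (1/0.354 − 1/0.814)/(4πk) = 1.596/(4π·0.0310) = 4.098 K/W
  R_phenolic foam = (1/0.814 − 1/1.16)/(4πk) = 0.3664/(4π·0.0192) = 1.519 K/W
ΣR = 0.001008 + 4.098 + 1.519 = 5.618 K/W
Q = ΔT/ΣR = (-171 °C − 22.7 °C)/5.618 = -34.48 W
From the inner boundary to the expanded polystyrene/phenolic foam interface, ΣR_partial = 4.099 K/W.
T_interface = T_in − Q·ΣR_partial = -171 °C − (-34.48)(4.099) = -29.7 °C

T = -29.7 °C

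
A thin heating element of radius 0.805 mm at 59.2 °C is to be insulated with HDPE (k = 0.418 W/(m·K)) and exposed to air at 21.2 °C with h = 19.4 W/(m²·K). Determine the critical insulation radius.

r_cr = 2.15 cm

For a cylinder, r_cr = k_ins/h = 0.418/19.4 = 0.0215 m = 2.15 cm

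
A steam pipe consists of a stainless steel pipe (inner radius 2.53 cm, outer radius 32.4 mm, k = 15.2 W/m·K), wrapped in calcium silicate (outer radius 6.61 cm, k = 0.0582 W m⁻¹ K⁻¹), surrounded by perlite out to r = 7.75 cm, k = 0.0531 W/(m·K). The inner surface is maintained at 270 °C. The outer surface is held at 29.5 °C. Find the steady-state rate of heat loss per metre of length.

Q' = 99.0 W/m

Treat each layer as a resistance in series:
  R'_stainless steel = ln(0.0324/0.0253)/(2πk) = 0.2474/(2π·15.2) = 0.002590 m·K/W
  R'_calcium silicate = ln(0.0661/0.0324)/(2πk) = 0.7130/(2π·0.0582) = 1.950 m·K/W
  R'_perlite = ln(0.0775/0.0661)/(2πk) = 0.1591/(2π·0.0531) = 0.4769 m·K/W
ΣR = 0.002590 + 1.950 + 0.4769 = 2.429 m·K/W
Q' = ΔT/ΣR = (270 °C − 29.5 °C)/2.429 = 99.0 W/m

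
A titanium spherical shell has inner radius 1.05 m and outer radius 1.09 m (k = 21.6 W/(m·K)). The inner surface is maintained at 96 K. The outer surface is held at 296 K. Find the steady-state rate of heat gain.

Q = 4πk·ΔT/(1/r₁ − 1/r₂) = 4π × 21.6 × 200 / (1/1.05 − 1/1.09) = 1.55×10^6 W

Q = 1.55×10^6 W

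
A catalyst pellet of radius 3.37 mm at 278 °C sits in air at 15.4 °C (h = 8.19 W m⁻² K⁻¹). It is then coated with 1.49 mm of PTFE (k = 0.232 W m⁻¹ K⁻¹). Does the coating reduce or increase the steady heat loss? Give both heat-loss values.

increases: 0.307 → 0.593 W

Critical radius for a sphere: r_cr = 2k/h = 0.0567 m = 5.67 cm.
Outer radius after coating: r₂ = 0.00337 + 0.00149 = 0.00486 m.
Since r₁ < r_cr and r₂ ≤ r_cr, the coating moves toward the maximum at r_cr — heat loss rises.
Bare: R = 1/(4πr₁²h) = 855.6 K/W; Q = 262.6/855.6 = 0.307 W.
Coated: R = R_cond + R_conv = 442.6 K/W; Q = 262.6/442.6 = 0.593 W.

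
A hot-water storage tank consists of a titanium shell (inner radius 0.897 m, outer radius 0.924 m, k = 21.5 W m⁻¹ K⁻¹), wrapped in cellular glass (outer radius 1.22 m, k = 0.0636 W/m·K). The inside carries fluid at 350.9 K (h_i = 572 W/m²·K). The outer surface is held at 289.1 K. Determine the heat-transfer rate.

Treat each layer as a resistance in series:
  R_conv,in = 1/(4πr²h) = 1/(4π·0.897²·572) = 1.729×10^-4 K/W
  R_titanium = (1/0.897 − 1/0.924)/(4πk) = 0.03258/(4π·21.5) = 1.206×10^-4 K/W
  R_cellular glass = (1/0.924 − 1/1.22)/(4πk) = 0.2626/(4π·0.0636) = 0.3285 K/W
ΣR = 1.729×10^-4 + 1.206×10^-4 + 0.3285 = 0.3288 K/W
Q = ΔT/ΣR = (350.9 K − 289.1 K)/0.3288 = 188 W

Q = 188 W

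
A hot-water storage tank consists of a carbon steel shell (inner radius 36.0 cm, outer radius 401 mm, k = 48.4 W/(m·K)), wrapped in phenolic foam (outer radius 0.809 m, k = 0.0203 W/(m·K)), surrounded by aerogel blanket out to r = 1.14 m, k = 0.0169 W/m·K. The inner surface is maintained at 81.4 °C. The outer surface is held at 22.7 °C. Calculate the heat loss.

Q = 8.87 W

Treat each layer as a resistance in series:
  R_carbon steel = (1/0.360 − 1/0.401)/(4πk) = 0.2840/(4π·48.4) = 4.670×10^-4 K/W
  R_phenolic foam = (1/0.401 − 1/0.809)/(4πk) = 1.258/(4π·0.0203) = 4.930 K/W
  R_aerogel blanket = (1/0.809 − 1/1.14)/(4πk) = 0.3589/(4π·0.0169) = 1.690 K/W
ΣR = 4.670×10^-4 + 4.930 + 1.690 = 6.620 K/W
Q = ΔT/ΣR = (81.4 °C − 22.7 °C)/6.620 = 8.87 W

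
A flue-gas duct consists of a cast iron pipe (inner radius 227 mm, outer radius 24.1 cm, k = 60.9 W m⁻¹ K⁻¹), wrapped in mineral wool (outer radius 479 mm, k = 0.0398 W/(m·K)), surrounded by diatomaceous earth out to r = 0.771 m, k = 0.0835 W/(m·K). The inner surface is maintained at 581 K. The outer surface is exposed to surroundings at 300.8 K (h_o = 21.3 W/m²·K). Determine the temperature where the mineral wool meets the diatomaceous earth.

T = 370.9 K

Resistance network (inner→outer):
  R'_cast iron = ln(0.241/0.227)/(2πk) = 0.05985/(2π·60.9) = 1.564×10^-4 m·K/W
  R'_mineral wool = ln(0.479/0.241)/(2πk) = 0.6869/(2π·0.0398) = 2.747 m·K/W
  R'_diatomaceous earth = ln(0.771/0.479)/(2πk) = 0.4760/(2π·0.0835) = 0.9073 m·K/W
  R'_conv,out = 1/(2πr h) = 1/(2π·0.771·21.3) = 0.009691 m·K/W
ΣR = 1.564×10^-4 + 2.747 + 0.9073 + 0.009691 = 3.664 m·K/W
Q' = ΔT/ΣR = (581 K − 300.8 K)/3.664 = 76.47 W/m
From the inner boundary to the mineral wool/diatomaceous earth interface, ΣR_partial = 2.747 m·K/W.
T_interface = T_in − Q'·ΣR_partial = 581 K − (76.47)(2.747) = 370.9 K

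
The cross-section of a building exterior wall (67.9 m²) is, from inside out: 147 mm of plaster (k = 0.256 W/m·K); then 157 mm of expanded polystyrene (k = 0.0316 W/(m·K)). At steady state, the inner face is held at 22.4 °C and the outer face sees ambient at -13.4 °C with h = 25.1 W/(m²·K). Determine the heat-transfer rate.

Q = 435 W

Series thermal resistances, inner to outer:
  R_plaster = L/(kA) = 0.147/(0.256·67.9) = 0.008457 K/W
  R_expanded polystyrene = L/(kA) = 0.157/(0.0316·67.9) = 0.07317 K/W
  R_conv,out = 1/(hA) = 1/(25.1·67.9) = 5.868×10^-4 K/W
ΣR = 0.008457 + 0.07317 + 5.868×10^-4 = 0.08221 K/W
Q = ΔT/ΣR = (22.4 °C − -13.4 °C)/0.08221 = 435 W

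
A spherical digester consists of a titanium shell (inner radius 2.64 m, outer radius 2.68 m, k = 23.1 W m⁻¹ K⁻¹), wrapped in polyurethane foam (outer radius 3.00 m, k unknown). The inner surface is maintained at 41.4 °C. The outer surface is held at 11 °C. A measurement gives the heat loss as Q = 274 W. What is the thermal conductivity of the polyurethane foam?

k = 0.0286 W/m·K

ΣR = ΔT/Q = |41.4 − 11|/274 = 0.1109 K/W
Known resistances:
  R_titanium = (1/2.64 − 1/2.68)/(4πk) = 0.005654/(4π·23.1) = 1.948×10^-5 K/W
R_polyurethane foam = ΣR − ΣR_known = 0.1109 − 1.948×10^-5 = 0.1109 K/W
(1/r₁−1/r₂)/(4πk) = 0.1109 ⇒ k = 0.03980/(4π·0.1109) = 0.0286 W/m·K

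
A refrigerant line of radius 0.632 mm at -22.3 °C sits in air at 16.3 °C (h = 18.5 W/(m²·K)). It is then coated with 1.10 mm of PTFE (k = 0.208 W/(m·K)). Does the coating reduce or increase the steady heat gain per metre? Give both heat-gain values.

Critical radius for a cylinder: r_cr = k/h = 0.0112 m = 1.12 cm.
Outer radius after coating: r₂ = 6.32×10^-4 + 0.00110 = 0.001732 m.
Since r₁ < r_cr and r₂ ≤ r_cr, the coating moves toward the maximum at r_cr — heat gain rises.
Bare: R = 1/(2πr₁h) = 13.61 m·K/W; Q = 38.6/13.61 = 2.84 W/m.
Coated: R = R_cond + R_conv = 5.738 m·K/W; Q = 38.6/5.738 = 6.73 W/m.

increases: 2.84 → 6.73 W/m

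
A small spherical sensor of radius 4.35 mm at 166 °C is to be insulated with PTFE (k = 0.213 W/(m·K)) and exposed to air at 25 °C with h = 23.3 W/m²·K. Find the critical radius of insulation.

r_cr = 1.83 cm

For a sphere, r_cr = 2k_ins/h = 2·0.213/23.3 = 0.0183 m = 1.83 cm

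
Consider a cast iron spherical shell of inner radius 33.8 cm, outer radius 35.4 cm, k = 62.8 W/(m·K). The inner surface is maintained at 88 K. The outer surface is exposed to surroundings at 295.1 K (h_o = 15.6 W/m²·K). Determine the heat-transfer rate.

Series thermal resistances, inner to outer:
  R_cast iron = (1/0.338 − 1/0.354)/(4πk) = 0.1337/(4π·62.8) = 1.694×10^-4 K/W
  R_conv,out = 1/(4πr²h) = 1/(4π·0.354²·15.6) = 0.04071 K/W
ΣR = 1.694×10^-4 + 0.04071 = 0.04088 K/W
Q = ΔT/ΣR = (88 K − 295.1 K)/0.04088 = -5070 W
(Negative Q ⇒ heat flows inward; heat gain = 5070 W.)

Q = 5.07 kW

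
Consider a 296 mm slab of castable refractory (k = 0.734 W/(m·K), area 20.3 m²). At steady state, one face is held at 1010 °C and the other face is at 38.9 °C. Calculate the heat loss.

Q = kA·ΔT/L = 0.734 × 20.3 × |1010 °C − 38.9 °C| / 0.296 = 48900 W

Q = 48.9 kW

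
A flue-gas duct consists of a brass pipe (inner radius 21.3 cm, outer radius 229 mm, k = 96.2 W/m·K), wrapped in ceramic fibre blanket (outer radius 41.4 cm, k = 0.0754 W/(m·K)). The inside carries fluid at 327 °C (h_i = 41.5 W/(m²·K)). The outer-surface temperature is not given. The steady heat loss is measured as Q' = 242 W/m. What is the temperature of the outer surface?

T_out = 20.1 °C

Sum the resistances:
  R'_conv,in = 1/(2πr h) = 1/(2π·0.213·41.5) = 0.01800 m·K/W
  R'_brass = ln(0.229/0.213)/(2πk) = 0.07243/(2π·96.2) = 1.198×10^-4 m·K/W
  R'_ceramic fibre blanket = ln(0.414/0.229)/(2πk) = 0.5921/(2π·0.0754) = 1.250 m·K/W
ΣR = 1.268 m·K/W
ΔT = Q'·ΣR = 242 × 1.268 = 306.9 K
Heat flows outward, so T_out = T_in − ΔT = 327 − 306.9 = 20.1 °C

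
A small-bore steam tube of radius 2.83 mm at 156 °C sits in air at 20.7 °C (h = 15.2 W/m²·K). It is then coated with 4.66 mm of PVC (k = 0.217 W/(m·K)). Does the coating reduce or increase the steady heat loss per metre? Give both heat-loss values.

Critical radius for a cylinder: r_cr = k/h = 0.0143 m = 1.43 cm.
Outer radius after coating: r₂ = 0.00283 + 0.00466 = 0.00749 m.
Since r₁ < r_cr and r₂ ≤ r_cr, the coating moves toward the maximum at r_cr — heat loss rises.
Bare: R = 1/(2πr₁h) = 3.700 m·K/W; Q = 135.3/3.700 = 36.6 W/m.
Coated: R = R_cond + R_conv = 2.112 m·K/W; Q = 135.3/2.112 = 64.1 W/m.

increases: 36.6 → 64.1 W/m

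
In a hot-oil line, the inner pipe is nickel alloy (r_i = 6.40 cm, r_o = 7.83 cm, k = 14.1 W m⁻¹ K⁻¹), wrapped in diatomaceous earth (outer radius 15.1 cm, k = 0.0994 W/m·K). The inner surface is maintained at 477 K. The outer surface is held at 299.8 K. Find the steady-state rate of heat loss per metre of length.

Treat each layer as a resistance in series:
  R'_nickel alloy = ln(0.0783/0.0640)/(2πk) = 0.2017/(2π·14.1) = 0.002276 m·K/W
  R'_diatomaceous earth = ln(0.151/0.0783)/(2πk) = 0.6567/(2π·0.0994) = 1.052 m·K/W
ΣR = 0.002276 + 1.052 = 1.054 m·K/W
Q' = ΔT/ΣR = (477 K − 299.8 K)/1.054 = 168 W/m

Q' = 168 W/m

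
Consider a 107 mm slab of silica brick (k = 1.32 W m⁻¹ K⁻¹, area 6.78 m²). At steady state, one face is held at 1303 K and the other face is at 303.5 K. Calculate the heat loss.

Q = kA·ΔT/L = 1.32 × 6.78 × |1303 K − 303.5 K| / 0.107 = 83600 W

Q = 83.6 kW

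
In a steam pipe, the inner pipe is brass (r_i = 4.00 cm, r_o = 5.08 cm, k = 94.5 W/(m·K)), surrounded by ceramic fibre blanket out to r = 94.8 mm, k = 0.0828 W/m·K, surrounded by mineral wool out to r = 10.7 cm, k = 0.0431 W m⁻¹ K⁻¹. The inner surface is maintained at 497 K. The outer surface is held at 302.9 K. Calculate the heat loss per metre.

Resistance network (inner→outer):
  R'_brass = ln(0.0508/0.0400)/(2πk) = 0.2390/(2π·94.5) = 4.025×10^-4 m·K/W
  R'_ceramic fibre blanket = ln(0.0948/0.0508)/(2πk) = 0.6239/(2π·0.0828) = 1.199 m·K/W
  R'_mineral wool = ln(0.107/0.0948)/(2πk) = 0.1211/(2π·0.0431) = 0.4470 m·K/W
ΣR = 4.025×10^-4 + 1.199 + 0.4470 = 1.646 m·K/W
Q' = ΔT/ΣR = (497 K − 302.9 K)/1.646 = 118 W/m

Q' = 118 W/m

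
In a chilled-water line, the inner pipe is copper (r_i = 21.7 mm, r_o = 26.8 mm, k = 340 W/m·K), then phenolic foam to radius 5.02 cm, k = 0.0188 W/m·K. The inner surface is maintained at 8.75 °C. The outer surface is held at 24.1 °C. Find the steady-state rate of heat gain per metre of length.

Q' = 2.89 W/m

Series thermal resistances, inner to outer:
  R'_copper = ln(0.0268/0.0217)/(2πk) = 0.2111/(2π·340) = 9.881×10^-5 m·K/W
  R'_phenolic foam = ln(0.0502/0.0268)/(2πk) = 0.6276/(2π·0.0188) = 5.313 m·K/W
ΣR = 9.881×10^-5 + 5.313 = 5.313 m·K/W
Q' = ΔT/ΣR = (8.75 °C − 24.1 °C)/5.313 = -2.89 W/m
(Negative Q' ⇒ heat flows inward; heat gain = 2.89 W/m.)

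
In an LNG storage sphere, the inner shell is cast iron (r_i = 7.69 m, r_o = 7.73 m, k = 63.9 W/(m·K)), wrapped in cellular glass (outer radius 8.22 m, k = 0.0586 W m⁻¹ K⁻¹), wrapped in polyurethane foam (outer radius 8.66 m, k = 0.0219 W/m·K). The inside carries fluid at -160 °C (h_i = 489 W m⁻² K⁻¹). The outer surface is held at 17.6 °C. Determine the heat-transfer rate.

Q = 5.39 kW

Treat each layer as a resistance in series:
  R_conv,in = 1/(4πr²h) = 1/(4π·7.69²·489) = 2.752×10^-6 K/W
  R_cast iron = (1/7.69 − 1/7.73)/(4πk) = 6.729×10^-4/(4π·63.9) = 8.380×10^-7 K/W
  R_cellular glass = (1/7.73 − 1/8.22)/(4πk) = 0.007712/(4π·0.0586) = 0.01047 K/W
  R_polyurethane foam = (1/8.22 − 1/8.66)/(4πk) = 0.006181/(4π·0.0219) = 0.02246 K/W
ΣR = 2.752×10^-6 + 8.380×10^-7 + 0.01047 + 0.02246 = 0.03293 K/W
Q = ΔT/ΣR = (-160 °C − 17.6 °C)/0.03293 = -5390 W
(Negative Q ⇒ heat flows inward; heat gain = 5390 W.)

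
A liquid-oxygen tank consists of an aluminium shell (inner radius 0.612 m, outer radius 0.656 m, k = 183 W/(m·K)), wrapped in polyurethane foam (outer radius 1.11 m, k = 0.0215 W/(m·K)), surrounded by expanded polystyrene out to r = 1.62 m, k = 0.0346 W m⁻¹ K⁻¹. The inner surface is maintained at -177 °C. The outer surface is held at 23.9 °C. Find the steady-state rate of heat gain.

Q = 67.9 W

Series thermal resistances, inner to outer:
  R_aluminium = (1/0.612 − 1/0.656)/(4πk) = 0.1096/(4π·183) = 4.766×10^-5 K/W
  R_polyurethane foam = (1/0.656 − 1/1.11)/(4πk) = 0.6235/(4π·0.0215) = 2.308 K/W
  R_expanded polystyrene = (1/1.11 − 1/1.62)/(4πk) = 0.2836/(4π·0.0346) = 0.6523 K/W
ΣR = 4.766×10^-5 + 2.308 + 0.6523 = 2.960 K/W
Q = ΔT/ΣR = (-177 °C − 23.9 °C)/2.960 = -67.9 W
(Negative Q ⇒ heat flows inward; heat gain = 67.9 W.)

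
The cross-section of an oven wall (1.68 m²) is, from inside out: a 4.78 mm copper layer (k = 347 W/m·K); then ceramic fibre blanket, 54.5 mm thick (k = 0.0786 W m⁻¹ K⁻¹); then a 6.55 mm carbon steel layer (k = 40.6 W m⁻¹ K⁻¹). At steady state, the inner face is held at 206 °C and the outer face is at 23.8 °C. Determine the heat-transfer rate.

Q = 441 W

Resistance network (inner→outer):
  R_copper = L/(kA) = 0.00478/(347·1.68) = 8.200×10^-6 K/W
  R_ceramic fibre blanket = L/(kA) = 0.0545/(0.0786·1.68) = 0.4127 K/W
  R_carbon steel = L/(kA) = 0.00655/(40.6·1.68) = 9.603×10^-5 K/W
ΣR = 8.200×10^-6 + 0.4127 + 9.603×10^-5 = 0.4128 K/W
Q = ΔT/ΣR = (206 °C − 23.8 °C)/0.4128 = 441 W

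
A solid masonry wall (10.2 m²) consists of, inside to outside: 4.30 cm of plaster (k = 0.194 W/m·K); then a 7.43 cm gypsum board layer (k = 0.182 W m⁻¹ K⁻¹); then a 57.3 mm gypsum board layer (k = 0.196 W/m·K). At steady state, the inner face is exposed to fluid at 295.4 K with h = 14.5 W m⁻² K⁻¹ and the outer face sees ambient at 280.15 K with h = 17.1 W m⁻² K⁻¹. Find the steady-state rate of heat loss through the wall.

Resistance network (inner→outer):
  R_conv,in = 1/(hA) = 1/(14.5·10.2) = 0.006761 K/W
  R_plaster = L/(kA) = 0.0430/(0.194·10.2) = 0.02173 K/W
  R_gypsum board = L/(kA) = 0.0743/(0.182·10.2) = 0.04002 K/W
  R_gypsum board = L/(kA) = 0.0573/(0.196·10.2) = 0.02866 K/W
  R_conv,out = 1/(hA) = 1/(17.1·10.2) = 0.005733 K/W
ΣR = 0.006761 + 0.02173 + 0.04002 + 0.02866 + 0.005733 = 0.1029 K/W
Q = ΔT/ΣR = (295.4 K − 280.15 K)/0.1029 = 148 W

Q = 148 W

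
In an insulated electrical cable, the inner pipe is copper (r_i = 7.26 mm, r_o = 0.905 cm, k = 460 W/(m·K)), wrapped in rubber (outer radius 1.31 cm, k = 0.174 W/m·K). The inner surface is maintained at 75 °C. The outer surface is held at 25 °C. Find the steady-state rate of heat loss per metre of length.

Q' = 148 W/m

Series thermal resistances, inner to outer:
  R'_copper = ln(0.00905/0.00726)/(2πk) = 0.2204/(2π·460) = 7.625×10^-5 m·K/W
  R'_rubber = ln(0.0131/0.00905)/(2πk) = 0.3698/(2π·0.174) = 0.3383 m·K/W
ΣR = 7.625×10^-5 + 0.3383 = 0.3384 m·K/W
Q' = ΔT/ΣR = (75 °C − 25 °C)/0.3384 = 148 W/m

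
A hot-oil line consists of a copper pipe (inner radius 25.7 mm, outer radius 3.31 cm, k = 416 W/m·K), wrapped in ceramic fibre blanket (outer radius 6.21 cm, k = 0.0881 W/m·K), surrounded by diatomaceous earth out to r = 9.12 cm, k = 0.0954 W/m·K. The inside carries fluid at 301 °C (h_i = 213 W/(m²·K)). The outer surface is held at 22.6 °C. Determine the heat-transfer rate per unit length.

Treat each layer as a resistance in series:
  R'_conv,in = 1/(2πr h) = 1/(2π·0.0257·213) = 0.02907 m·K/W
  R'_copper = ln(0.0331/0.0257)/(2πk) = 0.2530/(2π·416) = 9.681×10^-5 m·K/W
  R'_ceramic fibre blanket = ln(0.0621/0.0331)/(2πk) = 0.6292/(2π·0.0881) = 1.137 m·K/W
  R'_diatomaceous earth = ln(0.0912/0.0621)/(2πk) = 0.3843/(2π·0.0954) = 0.6411 m·K/W
ΣR = 0.02907 + 9.681×10^-5 + 1.137 + 0.6411 = 1.807 m·K/W
Q' = ΔT/ΣR = (301 °C − 22.6 °C)/1.807 = 154 W/m

Q' = 154 W/m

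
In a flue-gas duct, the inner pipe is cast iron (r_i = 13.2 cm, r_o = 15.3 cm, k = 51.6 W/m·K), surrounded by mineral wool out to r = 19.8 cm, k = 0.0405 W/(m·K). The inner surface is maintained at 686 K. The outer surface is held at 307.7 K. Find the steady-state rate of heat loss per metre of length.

Treat each layer as a resistance in series:
  R'_cast iron = ln(0.153/0.132)/(2πk) = 0.1476/(2π·51.6) = 4.554×10^-4 m·K/W
  R'_mineral wool = ln(0.198/0.153)/(2πk) = 0.2578/(2π·0.0405) = 1.013 m·K/W
ΣR = 4.554×10^-4 + 1.013 = 1.013 m·K/W
Q' = ΔT/ΣR = (686 K − 307.7 K)/1.013 = 373 W/m

Q' = 373 W/m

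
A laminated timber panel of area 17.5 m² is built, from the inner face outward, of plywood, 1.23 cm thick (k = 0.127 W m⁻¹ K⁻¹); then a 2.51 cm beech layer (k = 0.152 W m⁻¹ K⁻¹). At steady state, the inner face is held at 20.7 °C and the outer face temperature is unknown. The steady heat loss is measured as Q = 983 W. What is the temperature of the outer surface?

T_out = 5.98 °C

Sum the resistances:
  R_plywood = L/(kA) = 0.0123/(0.127·17.5) = 0.005534 K/W
  R_beech = L/(kA) = 0.0251/(0.152·17.5) = 0.009436 K/W
ΣR = 0.01497 K/W
ΔT = Q·ΣR = 983 × 0.01497 = 14.72 K
Heat flows outward, so T_out = T_in − ΔT = 20.7 − 14.72 = 5.98 °C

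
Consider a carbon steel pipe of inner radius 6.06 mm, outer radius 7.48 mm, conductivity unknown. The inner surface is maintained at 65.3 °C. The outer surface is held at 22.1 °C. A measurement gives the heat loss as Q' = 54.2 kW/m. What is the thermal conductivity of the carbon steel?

k = 42.0 W/m·K

ΣR = ΔT/Q' = |65.3 − 22.1|/54200 = 7.970×10^-4 m·K/W
ln(r₂/r₁)/(2πk) = 7.970×10^-4 ⇒ k = 0.2105/(2π·7.970×10^-4) = 42.0 W/m·K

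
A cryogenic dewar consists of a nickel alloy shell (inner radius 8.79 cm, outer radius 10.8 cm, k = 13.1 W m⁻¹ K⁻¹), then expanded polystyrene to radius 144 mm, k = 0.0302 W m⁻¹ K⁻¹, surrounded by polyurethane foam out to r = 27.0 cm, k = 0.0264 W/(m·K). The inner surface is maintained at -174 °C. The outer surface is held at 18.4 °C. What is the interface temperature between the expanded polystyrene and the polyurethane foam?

Treat each layer as a resistance in series:
  R_nickel alloy = (1/0.0879 − 1/0.108)/(4πk) = 2.117/(4π·13.1) = 0.01286 K/W
  R_expanded polystyrene = (1/0.108 − 1/0.144)/(4πk) = 2.315/(4π·0.0302) = 6.100 K/W
  R_polyurethane foam = (1/0.144 − 1/0.270)/(4πk) = 3.241/(4π·0.0264) = 9.769 K/W
ΣR = 0.01286 + 6.100 + 9.769 = 15.88 K/W
Q = ΔT/ΣR = (-174 °C − 18.4 °C)/15.88 = -12.12 W
From the inner boundary to the expanded polystyrene/polyurethane foam interface, ΣR_partial = 6.113 K/W.
T_interface = T_in − Q·ΣR_partial = -174 °C − (-12.12)(6.113) = -99.9 °C

T = -99.9 °C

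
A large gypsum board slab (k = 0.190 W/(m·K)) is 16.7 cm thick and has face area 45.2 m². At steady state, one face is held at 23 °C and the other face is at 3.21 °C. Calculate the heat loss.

Q = 1020 W

Q = kA·ΔT/L = 0.190 × 45.2 × |23 °C − 3.21 °C| / 0.167 = 1020 W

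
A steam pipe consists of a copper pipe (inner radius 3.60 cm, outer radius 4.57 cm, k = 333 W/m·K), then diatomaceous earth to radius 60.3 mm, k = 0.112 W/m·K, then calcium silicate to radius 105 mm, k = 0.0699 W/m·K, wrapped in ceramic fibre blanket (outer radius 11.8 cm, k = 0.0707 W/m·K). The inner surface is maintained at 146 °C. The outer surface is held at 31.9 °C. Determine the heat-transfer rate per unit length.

Resistance network (inner→outer):
  R'_copper = ln(0.0457/0.0360)/(2πk) = 0.2386/(2π·333) = 1.140×10^-4 m·K/W
  R'_diatomaceous earth = ln(0.0603/0.0457)/(2πk) = 0.2772/(2π·0.112) = 0.3940 m·K/W
  R'_calcium silicate = ln(0.105/0.0603)/(2πk) = 0.5546/(2π·0.0699) = 1.263 m·K/W
  R'_ceramic fibre blanket = ln(0.118/0.105)/(2πk) = 0.1167/(2π·0.0707) = 0.2628 m·K/W
ΣR = 1.140×10^-4 + 0.3940 + 1.263 + 0.2628 = 1.920 m·K/W
Q' = ΔT/ΣR = (146 °C − 31.9 °C)/1.920 = 59.4 W/m

Q' = 59.4 W/m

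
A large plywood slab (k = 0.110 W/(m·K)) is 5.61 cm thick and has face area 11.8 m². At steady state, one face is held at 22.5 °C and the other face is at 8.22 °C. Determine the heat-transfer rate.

Q = 330 W

Q = kA·ΔT/L = 0.110 × 11.8 × |22.5 °C − 8.22 °C| / 0.0561 = 330 W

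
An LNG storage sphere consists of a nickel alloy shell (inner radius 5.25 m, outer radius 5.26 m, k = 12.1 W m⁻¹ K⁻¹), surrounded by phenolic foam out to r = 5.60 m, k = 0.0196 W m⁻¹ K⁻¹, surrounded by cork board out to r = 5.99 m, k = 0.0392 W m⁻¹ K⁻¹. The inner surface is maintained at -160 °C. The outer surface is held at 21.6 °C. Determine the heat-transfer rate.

Treat each layer as a resistance in series:
  R_nickel alloy = (1/5.25 − 1/5.26)/(4πk) = 3.621×10^-4/(4π·12.1) = 2.382×10^-6 K/W
  R_phenolic foam = (1/5.26 − 1/5.60)/(4πk) = 0.01154/(4π·0.0196) = 0.04686 K/W
  R_cork board = (1/5.60 − 1/5.99)/(4πk) = 0.01163/(4π·0.0392) = 0.02360 K/W
ΣR = 2.382×10^-6 + 0.04686 + 0.02360 = 0.07046 K/W
Q = ΔT/ΣR = (-160 °C − 21.6 °C)/0.07046 = -2580 W
(Negative Q ⇒ heat flows inward; heat gain = 2580 W.)

Q = 2580 W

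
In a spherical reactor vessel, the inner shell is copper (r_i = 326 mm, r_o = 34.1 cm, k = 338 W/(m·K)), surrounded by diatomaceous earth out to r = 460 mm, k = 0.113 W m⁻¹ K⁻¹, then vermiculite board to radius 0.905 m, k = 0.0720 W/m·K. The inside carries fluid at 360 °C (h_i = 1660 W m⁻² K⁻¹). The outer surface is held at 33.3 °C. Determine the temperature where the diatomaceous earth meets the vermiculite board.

T = 258 °C

Series thermal resistances, inner to outer:
  R_conv,in = 1/(4πr²h) = 1/(4π·0.326²·1660) = 4.511×10^-4 K/W
  R_copper = (1/0.326 − 1/0.341)/(4πk) = 0.1349/(4π·338) = 3.177×10^-5 K/W
  R_diatomaceous earth = (1/0.341 − 1/0.460)/(4πk) = 0.7586/(4π·0.113) = 0.5343 K/W
  R_vermiculite board = (1/0.460 − 1/0.905)/(4πk) = 1.069/(4π·0.0720) = 1.181 K/W
ΣR = 4.511×10^-4 + 3.177×10^-5 + 0.5343 + 1.181 = 1.716 K/W
Q = ΔT/ΣR = (360 °C − 33.3 °C)/1.716 = 190.4 W
From the inner boundary to the diatomaceous earth/vermiculite board interface, ΣR_partial = 0.5348 K/W.
T_interface = T_in − Q·ΣR_partial = 360 °C − (190.4)(0.5348) = 258 °C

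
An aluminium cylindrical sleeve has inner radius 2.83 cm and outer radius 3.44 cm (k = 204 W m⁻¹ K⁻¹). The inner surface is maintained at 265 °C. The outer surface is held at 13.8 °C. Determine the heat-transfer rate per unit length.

Q' = 2πk·ΔT/ln(r₂/r₁) = 2π × 204 × 251.2 / ln(0.0344/0.0283) = 1.65×10^6 W/m

Q' = 1650 kW/m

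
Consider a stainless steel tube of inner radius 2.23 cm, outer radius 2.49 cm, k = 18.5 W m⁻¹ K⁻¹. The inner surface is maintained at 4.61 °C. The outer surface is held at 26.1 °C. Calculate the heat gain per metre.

Q' = 22.7 kW/m

Q' = 2πk·ΔT/ln(r₂/r₁) = 2π × 18.5 × 21.49 / ln(0.0249/0.0223) = 22700 W/m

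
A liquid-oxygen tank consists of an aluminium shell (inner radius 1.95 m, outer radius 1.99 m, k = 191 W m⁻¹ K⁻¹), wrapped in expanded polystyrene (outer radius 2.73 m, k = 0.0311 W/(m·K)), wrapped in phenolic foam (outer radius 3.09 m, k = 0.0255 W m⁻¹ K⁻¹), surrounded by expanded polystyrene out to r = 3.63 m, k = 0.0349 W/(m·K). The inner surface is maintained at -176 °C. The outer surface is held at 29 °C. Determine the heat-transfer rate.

Treat each layer as a resistance in series:
  R_aluminium = (1/1.95 − 1/1.99)/(4πk) = 0.01031/(4π·191) = 4.295×10^-6 K/W
  R_expanded polystyrene = (1/1.99 − 1/2.73)/(4πk) = 0.1362/(4π·0.0311) = 0.3485 K/W
  R_phenolic foam = (1/2.73 − 1/3.09)/(4πk) = 0.04268/(4π·0.0255) = 0.1332 K/W
  R_expanded polystyrene = (1/3.09 − 1/3.63)/(4πk) = 0.04814/(4π·0.0349) = 0.1098 K/W
ΣR = 4.295×10^-6 + 0.3485 + 0.1332 + 0.1098 = 0.5915 K/W
Q = ΔT/ΣR = (-176 °C − 29 °C)/0.5915 = -347 W
(Negative Q ⇒ heat flows inward; heat gain = 347 W.)

Q = 347 W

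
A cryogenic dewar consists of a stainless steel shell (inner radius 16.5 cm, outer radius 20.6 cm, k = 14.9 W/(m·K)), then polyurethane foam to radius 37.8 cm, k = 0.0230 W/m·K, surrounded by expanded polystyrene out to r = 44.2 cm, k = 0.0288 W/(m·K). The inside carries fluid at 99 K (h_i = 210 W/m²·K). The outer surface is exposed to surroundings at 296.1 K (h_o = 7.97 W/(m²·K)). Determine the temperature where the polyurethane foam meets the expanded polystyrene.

Series thermal resistances, inner to outer:
  R_conv,in = 1/(4πr²h) = 1/(4π·0.165²·210) = 0.01392 K/W
  R_stainless steel = (1/0.165 − 1/0.206)/(4πk) = 1.206/(4π·14.9) = 0.006442 K/W
  R_polyurethane foam = (1/0.206 − 1/0.378)/(4πk) = 2.209/(4π·0.0230) = 7.642 K/W
  R_expanded polystyrene = (1/0.378 − 1/0.442)/(4πk) = 0.3831/(4π·0.0288) = 1.058 K/W
  R_conv,out = 1/(4πr²h) = 1/(4π·0.442²·7.97) = 0.05111 K/W
ΣR = 0.01392 + 0.006442 + 7.642 + 1.058 + 0.05111 = 8.771 K/W
Q = ΔT/ΣR = (99 K − 296.1 K)/8.771 = -22.47 W
From the inner boundary to the polyurethane foam/expanded polystyrene interface, ΣR_partial = 7.662 K/W.
T_interface = T_in − Q·ΣR_partial = 99 K − (-22.47)(7.662) = 271.2 K

T = 271.2 K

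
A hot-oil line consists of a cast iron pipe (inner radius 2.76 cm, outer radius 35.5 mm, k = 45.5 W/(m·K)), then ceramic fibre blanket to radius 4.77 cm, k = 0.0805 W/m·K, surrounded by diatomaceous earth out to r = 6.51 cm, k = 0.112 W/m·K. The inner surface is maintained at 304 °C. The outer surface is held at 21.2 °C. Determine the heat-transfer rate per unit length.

Q' = 275 W/m

Series thermal resistances, inner to outer:
  R'_cast iron = ln(0.0355/0.0276)/(2πk) = 0.2517/(2π·45.5) = 8.805×10^-4 m·K/W
  R'_ceramic fibre blanket = ln(0.0477/0.0355)/(2πk) = 0.2954/(2π·0.0805) = 0.5840 m·K/W
  R'_diatomaceous earth = ln(0.0651/0.0477)/(2πk) = 0.3110/(2π·0.112) = 0.4419 m·K/W
ΣR = 8.805×10^-4 + 0.5840 + 0.4419 = 1.027 m·K/W
Q' = ΔT/ΣR = (304 °C − 21.2 °C)/1.027 = 275 W/m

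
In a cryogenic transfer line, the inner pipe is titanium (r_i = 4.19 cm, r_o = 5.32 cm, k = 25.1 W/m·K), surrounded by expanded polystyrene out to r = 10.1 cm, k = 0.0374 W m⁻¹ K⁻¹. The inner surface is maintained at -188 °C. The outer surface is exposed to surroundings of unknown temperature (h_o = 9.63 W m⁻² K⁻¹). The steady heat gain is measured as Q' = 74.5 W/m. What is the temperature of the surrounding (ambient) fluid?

T_out = 27.5 °C

Sum the resistances:
  R'_titanium = ln(0.0532/0.0419)/(2πk) = 0.2388/(2π·25.1) = 0.001514 m·K/W
  R'_expanded polystyrene = ln(0.101/0.0532)/(2πk) = 0.6411/(2π·0.0374) = 2.728 m·K/W
  R'_conv,out = 1/(2πr h) = 1/(2π·0.101·9.63) = 0.1636 m·K/W
ΣR = 2.893 m·K/W
ΔT = Q'·ΣR = 74.5 × 2.893 = 215.5 K
Heat flows inward, so T_out = T_in + ΔT = -188 + 215.5 = 27.5 °C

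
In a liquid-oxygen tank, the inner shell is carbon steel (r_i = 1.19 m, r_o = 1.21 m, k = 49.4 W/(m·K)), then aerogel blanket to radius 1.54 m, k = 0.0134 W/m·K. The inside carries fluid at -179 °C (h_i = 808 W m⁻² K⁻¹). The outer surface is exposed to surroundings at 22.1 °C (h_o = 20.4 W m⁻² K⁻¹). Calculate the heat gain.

Series thermal resistances, inner to outer:
  R_conv,in = 1/(4πr²h) = 1/(4π·1.19²·808) = 6.955×10^-5 K/W
  R_carbon steel = (1/1.19 − 1/1.21)/(4πk) = 0.01389/(4π·49.4) = 2.237×10^-5 K/W
  R_aerogel blanket = (1/1.21 − 1/1.54)/(4πk) = 0.1771/(4π·0.0134) = 1.052 K/W
  R_conv,out = 1/(4πr²h) = 1/(4π·1.54²·20.4) = 0.001645 K/W
ΣR = 6.955×10^-5 + 2.237×10^-5 + 1.052 + 0.001645 = 1.054 K/W
Q = ΔT/ΣR = (-179 °C − 22.1 °C)/1.054 = -191 W
(Negative Q ⇒ heat flows inward; heat gain = 191 W.)

Q = 191 W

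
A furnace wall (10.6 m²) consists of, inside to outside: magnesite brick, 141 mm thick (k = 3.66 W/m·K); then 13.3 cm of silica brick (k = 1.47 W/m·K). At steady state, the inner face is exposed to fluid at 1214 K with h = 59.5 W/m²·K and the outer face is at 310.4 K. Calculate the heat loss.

Series thermal resistances, inner to outer:
  R_conv,in = 1/(hA) = 1/(59.5·10.6) = 0.001586 K/W
  R_magnesite brick = L/(kA) = 0.141/(3.66·10.6) = 0.003634 K/W
  R_silica brick = L/(kA) = 0.133/(1.47·10.6) = 0.008535 K/W
ΣR = 0.001586 + 0.003634 + 0.008535 = 0.01375 K/W
Q = ΔT/ΣR = (1214 K − 310.4 K)/0.01375 = 65700 W

Q = 65700 W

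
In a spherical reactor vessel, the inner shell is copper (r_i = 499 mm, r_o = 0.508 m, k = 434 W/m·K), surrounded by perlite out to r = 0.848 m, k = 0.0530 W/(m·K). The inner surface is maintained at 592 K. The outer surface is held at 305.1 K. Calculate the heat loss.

Q = 242 W

Resistance network (inner→outer):
  R_copper = (1/0.499 − 1/0.508)/(4πk) = 0.03550/(4π·434) = 6.510×10^-6 K/W
  R_perlite = (1/0.508 − 1/0.848)/(4πk) = 0.7893/(4π·0.0530) = 1.185 K/W
ΣR = 6.510×10^-6 + 1.185 = 1.185 K/W
Q = ΔT/ΣR = (592 K − 305.1 K)/1.185 = 242 W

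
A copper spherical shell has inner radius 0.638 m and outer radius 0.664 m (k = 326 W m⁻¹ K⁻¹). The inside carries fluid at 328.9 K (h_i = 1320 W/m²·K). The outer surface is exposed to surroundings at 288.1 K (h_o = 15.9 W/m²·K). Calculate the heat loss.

Q = 3.54 kW

Resistance network (inner→outer):
  R_conv,in = 1/(4πr²h) = 1/(4π·0.638²·1320) = 1.481×10^-4 K/W
  R_copper = (1/0.638 − 1/0.664)/(4πk) = 0.06137/(4π·326) = 1.498×10^-5 K/W
  R_conv,out = 1/(4πr²h) = 1/(4π·0.664²·15.9) = 0.01135 K/W
ΣR = 1.481×10^-4 + 1.498×10^-5 + 0.01135 = 0.01151 K/W
Q = ΔT/ΣR = (328.9 K − 288.1 K)/0.01151 = 3540 W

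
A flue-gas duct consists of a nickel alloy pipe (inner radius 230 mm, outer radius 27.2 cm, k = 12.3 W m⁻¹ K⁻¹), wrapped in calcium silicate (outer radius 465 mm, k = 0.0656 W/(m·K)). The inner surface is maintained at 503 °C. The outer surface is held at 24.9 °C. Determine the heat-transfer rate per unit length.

Resistance network (inner→outer):
  R'_nickel alloy = ln(0.272/0.230)/(2πk) = 0.1677/(2π·12.3) = 0.002170 m·K/W
  R'_calcium silicate = ln(0.465/0.272)/(2πk) = 0.5362/(2π·0.0656) = 1.301 m·K/W
ΣR = 0.002170 + 1.301 = 1.303 m·K/W
Q' = ΔT/ΣR = (503 °C − 24.9 °C)/1.303 = 367 W/m

Q' = 367 W/m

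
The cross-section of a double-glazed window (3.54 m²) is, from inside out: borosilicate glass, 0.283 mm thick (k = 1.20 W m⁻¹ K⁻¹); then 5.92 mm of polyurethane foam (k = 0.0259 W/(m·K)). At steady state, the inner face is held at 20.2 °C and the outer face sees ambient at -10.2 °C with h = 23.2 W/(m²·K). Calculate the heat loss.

Q = 396 W

Resistance network (inner→outer):
  R_borosilicate glass = L/(kA) = 2.83×10^-4/(1.20·3.54) = 6.662×10^-5 K/W
  R_polyurethane foam = L/(kA) = 0.00592/(0.0259·3.54) = 0.06457 K/W
  R_conv,out = 1/(hA) = 1/(23.2·3.54) = 0.01218 K/W
ΣR = 6.662×10^-5 + 0.06457 + 0.01218 = 0.07682 K/W
Q = ΔT/ΣR = (20.2 °C − -10.2 °C)/0.07682 = 396 W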